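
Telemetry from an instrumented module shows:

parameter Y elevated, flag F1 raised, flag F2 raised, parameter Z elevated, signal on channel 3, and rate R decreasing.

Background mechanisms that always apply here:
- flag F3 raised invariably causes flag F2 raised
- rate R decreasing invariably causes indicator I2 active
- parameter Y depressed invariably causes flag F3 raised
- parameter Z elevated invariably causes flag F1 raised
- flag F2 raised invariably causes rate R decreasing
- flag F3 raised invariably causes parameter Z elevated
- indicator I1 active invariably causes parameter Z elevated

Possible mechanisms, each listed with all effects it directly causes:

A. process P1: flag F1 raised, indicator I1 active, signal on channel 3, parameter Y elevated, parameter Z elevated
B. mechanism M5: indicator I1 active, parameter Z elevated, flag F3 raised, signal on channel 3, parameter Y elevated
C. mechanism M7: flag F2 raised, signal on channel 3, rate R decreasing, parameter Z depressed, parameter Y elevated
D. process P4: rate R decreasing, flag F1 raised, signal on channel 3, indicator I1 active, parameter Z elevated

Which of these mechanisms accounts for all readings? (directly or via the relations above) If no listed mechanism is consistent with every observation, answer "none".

Testing each hypothesis:
(A) process P1 — parameter Y elevated ✓; flag F1 raised ✓; flag F2 raised ✗; parameter Z elevated ✓; signal on channel 3 ✓; rate R decreasing ✗
(B) mechanism M5 — parameter Y elevated ✓; flag F1 raised ✓ (through parameter Z elevated → flag F1 raised); flag F2 raised ✓ (through flag F3 raised → flag F2 raised); parameter Z elevated ✓; signal on channel 3 ✓; rate R decreasing ✓ (through flag F3 raised → flag F2 raised → rate R decreasing)
(C) mechanism M7 — fails on flag F1 raised, parameter Z elevated (predicts parameter Z depressed, not parameter Z elevated)
(D) process P4 — does not account for parameter Y elevated, flag F2 raised
(B) alone accounts for all the evidence.

B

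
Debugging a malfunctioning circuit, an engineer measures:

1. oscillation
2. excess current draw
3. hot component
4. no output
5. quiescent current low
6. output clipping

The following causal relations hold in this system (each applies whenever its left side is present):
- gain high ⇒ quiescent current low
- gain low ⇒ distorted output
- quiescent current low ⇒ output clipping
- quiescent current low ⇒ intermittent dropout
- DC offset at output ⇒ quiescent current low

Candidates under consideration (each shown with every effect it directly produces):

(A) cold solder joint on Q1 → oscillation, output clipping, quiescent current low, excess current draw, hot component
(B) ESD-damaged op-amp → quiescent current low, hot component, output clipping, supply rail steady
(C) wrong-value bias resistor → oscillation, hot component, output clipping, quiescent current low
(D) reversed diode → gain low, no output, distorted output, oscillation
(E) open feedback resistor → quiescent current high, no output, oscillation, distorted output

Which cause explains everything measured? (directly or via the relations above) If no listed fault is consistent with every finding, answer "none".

Testing each hypothesis:
(A) cold solder joint on Q1 — oscillation match; excess current draw match; hot component match; no output miss; quiescent current low match; output clipping match
(B) ESD-damaged op-amp — oscillation miss; excess current draw miss; hot component match; no output miss; quiescent current low match; output clipping match
(C) wrong-value bias resistor — oscillation match; excess current draw miss; hot component match; no output miss; quiescent current low match; output clipping match
(D) reversed diode — does not account for excess current draw, hot component, quiescent current low, output clipping
(E) open feedback resistor — fails on excess current draw, hot component, quiescent current low, output clipping (predicts quiescent current high, not quiescent current low)
None of the listed candidates fits everything.

none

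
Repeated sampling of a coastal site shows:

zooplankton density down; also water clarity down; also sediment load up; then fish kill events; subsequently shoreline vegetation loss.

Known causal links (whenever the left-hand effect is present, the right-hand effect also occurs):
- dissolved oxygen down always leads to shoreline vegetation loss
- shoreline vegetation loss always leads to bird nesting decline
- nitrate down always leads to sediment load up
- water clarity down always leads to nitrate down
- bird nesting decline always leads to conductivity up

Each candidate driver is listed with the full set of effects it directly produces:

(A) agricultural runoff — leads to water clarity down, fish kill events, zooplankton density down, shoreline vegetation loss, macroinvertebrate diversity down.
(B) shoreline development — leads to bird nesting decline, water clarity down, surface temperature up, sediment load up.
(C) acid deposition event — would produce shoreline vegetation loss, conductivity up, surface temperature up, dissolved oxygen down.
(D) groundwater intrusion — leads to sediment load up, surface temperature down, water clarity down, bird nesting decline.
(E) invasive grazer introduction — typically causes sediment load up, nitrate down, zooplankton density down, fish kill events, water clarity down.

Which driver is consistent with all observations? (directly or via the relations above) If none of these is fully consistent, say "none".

For each candidate, compare predicted effects to what was observed:
(A) agricultural runoff — accounts for every observation (sediment load up by water clarity down → nitrate down → sediment load up)
(B) shoreline development — zooplankton density down ✗; water clarity down ✓; sediment load up ✓; fish kill events ✗; shoreline vegetation loss ✗
(C) acid deposition event — does not account for zooplankton density down, water clarity down, sediment load up, fish kill events
(D) groundwater intrusion — does not account for zooplankton density down, fish kill events, shoreline vegetation loss
(E) invasive grazer introduction — zooplankton density down ✓; water clarity down ✓; sediment load up ✓; fish kill events ✓; shoreline vegetation loss ✗
Only (A) is consistent with every observation.

A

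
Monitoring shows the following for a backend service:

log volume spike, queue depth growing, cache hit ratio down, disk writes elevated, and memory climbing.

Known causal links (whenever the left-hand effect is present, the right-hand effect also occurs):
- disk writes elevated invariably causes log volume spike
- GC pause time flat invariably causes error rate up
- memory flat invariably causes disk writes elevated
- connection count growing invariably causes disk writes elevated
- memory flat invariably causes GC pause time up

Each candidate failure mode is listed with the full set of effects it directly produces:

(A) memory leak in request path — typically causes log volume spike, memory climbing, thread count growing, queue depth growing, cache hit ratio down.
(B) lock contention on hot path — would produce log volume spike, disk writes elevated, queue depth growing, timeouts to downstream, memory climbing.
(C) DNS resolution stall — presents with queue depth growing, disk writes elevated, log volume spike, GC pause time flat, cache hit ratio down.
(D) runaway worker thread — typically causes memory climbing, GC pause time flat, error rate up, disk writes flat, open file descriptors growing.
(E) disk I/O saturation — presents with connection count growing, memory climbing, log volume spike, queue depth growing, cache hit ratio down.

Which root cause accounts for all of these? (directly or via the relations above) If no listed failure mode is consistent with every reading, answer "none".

For each candidate, compare predicted effects to what was observed:
(A) memory leak in request path — does not account for disk writes elevated
(B) lock contention on hot path — does not account for cache hit ratio down
(C) DNS resolution stall — log volume spike match; queue depth growing match; cache hit ratio down match; disk writes elevated match; memory climbing miss
(D) runaway worker thread — fails on log volume spike, queue depth growing, cache hit ratio down, disk writes elevated (predicts disk writes flat, not disk writes elevated)
(E) disk I/O saturation — log volume spike match; queue depth growing match; cache hit ratio down match; disk writes elevated match (through connection count growing → disk writes elevated); memory climbing match
(E) is the only candidate with no mismatches.

E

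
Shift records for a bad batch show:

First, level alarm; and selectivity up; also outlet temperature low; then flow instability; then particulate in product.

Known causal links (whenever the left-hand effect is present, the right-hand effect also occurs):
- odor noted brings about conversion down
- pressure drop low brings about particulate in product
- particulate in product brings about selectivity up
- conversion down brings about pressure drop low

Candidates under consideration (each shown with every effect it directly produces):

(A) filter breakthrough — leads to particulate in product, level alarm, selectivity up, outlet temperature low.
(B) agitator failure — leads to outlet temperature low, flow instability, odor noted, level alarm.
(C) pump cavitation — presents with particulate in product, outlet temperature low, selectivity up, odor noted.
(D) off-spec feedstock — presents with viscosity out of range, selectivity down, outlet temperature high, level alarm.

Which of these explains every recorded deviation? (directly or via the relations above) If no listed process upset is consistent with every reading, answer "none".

Checking each candidate against the observations:
(A) filter breakthrough — level alarm yes; selectivity up yes; outlet temperature low yes; flow instability NO; particulate in product yes
(B) agitator failure — accounts for every observation (selectivity up by odor noted → conversion down → pressure drop low → particulate in product → selectivity up)
(C) pump cavitation — level alarm NO; selectivity up yes; outlet temperature low yes; flow instability NO; particulate in product yes
(D) off-spec feedstock — fails on selectivity up, outlet temperature low, flow instability, particulate in product (predicts selectivity down, not selectivity up; predicts outlet temperature high, not outlet temperature low)
Only (B) is consistent with every observation.

B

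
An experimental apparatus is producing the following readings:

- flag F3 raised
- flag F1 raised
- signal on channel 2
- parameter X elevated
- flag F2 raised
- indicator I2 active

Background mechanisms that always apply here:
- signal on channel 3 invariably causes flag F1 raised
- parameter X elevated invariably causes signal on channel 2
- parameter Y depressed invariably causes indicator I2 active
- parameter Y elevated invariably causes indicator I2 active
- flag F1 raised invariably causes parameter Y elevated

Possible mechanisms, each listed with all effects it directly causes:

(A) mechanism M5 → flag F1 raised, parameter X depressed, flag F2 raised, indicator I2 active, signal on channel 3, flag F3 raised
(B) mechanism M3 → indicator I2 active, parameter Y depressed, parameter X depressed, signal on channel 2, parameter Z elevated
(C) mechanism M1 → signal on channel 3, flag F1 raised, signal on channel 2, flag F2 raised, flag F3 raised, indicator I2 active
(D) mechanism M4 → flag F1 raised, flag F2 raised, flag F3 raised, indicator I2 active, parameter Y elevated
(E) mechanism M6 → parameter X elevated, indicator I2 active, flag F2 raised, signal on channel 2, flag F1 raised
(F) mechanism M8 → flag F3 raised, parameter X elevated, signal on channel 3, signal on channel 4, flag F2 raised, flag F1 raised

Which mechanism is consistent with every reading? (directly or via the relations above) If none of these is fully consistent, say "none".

Per-candidate check:
(A) mechanism M5 — fails on signal on channel 2, parameter X elevated (predicts parameter X depressed, not parameter X elevated)
(B) mechanism M3 — flag F3 raised ✗; flag F1 raised ✗; signal on channel 2 ✓; parameter X elevated ✗; flag F2 raised ✗; indicator I2 active ✓
(C) mechanism M1 — does not account for parameter X elevated
(D) mechanism M4 — flag F3 raised ✓; flag F1 raised ✓; signal on channel 2 ✗; parameter X elevated ✗; flag F2 raised ✓; indicator I2 active ✓
(E) mechanism M6 — does not account for flag F3 raised
(F) mechanism M8 — flag F3 raised ✓; flag F1 raised ✓; signal on channel 2 ✓ (via parameter X elevated → signal on channel 2); parameter X elevated ✓; flag F2 raised ✓; indicator I2 active ✓ (via flag F1 raised → parameter Y elevated → indicator I2 active)
Only (F) is consistent with every observation.

F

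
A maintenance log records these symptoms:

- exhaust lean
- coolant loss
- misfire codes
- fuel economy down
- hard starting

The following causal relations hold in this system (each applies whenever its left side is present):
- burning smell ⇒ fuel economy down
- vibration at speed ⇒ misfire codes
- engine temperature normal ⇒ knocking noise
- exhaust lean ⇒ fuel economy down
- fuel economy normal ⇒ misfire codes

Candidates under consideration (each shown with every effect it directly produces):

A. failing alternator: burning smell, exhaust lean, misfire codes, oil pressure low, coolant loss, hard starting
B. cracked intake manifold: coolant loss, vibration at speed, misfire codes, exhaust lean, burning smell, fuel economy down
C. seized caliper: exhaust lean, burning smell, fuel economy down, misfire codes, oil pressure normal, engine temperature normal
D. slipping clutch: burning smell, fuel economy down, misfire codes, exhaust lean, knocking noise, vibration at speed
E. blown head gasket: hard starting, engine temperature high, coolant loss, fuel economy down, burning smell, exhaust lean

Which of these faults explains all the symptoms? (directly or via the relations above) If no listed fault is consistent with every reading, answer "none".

Per-candidate check:
(A) failing alternator — exhaust lean ✓; coolant loss ✓; misfire codes ✓; fuel economy down ✓ (through burning smell → fuel economy down); hard starting ✓
(B) cracked intake manifold — does not account for hard starting
(C) seized caliper — exhaust lean ✓; coolant loss ✗; misfire codes ✓; fuel economy down ✓; hard starting ✗
(D) slipping clutch — does not account for coolant loss, hard starting
(E) blown head gasket — exhaust lean ✓; coolant loss ✓; misfire codes ✗; fuel economy down ✓; hard starting ✓
Only (A) is consistent with every observation.

A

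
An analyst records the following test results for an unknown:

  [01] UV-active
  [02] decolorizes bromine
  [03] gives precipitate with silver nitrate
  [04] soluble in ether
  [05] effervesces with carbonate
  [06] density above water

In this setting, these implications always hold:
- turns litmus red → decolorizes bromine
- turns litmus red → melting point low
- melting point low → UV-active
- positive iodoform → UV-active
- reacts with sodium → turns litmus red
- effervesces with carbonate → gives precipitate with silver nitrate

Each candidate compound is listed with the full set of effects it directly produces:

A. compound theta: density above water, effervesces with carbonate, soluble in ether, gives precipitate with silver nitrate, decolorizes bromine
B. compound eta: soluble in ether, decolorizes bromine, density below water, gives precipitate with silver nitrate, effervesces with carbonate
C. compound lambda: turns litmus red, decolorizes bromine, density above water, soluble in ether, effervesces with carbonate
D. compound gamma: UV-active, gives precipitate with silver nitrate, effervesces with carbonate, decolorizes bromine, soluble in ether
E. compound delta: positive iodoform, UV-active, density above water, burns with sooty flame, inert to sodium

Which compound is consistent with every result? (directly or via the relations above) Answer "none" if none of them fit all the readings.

C

Per-candidate check:
(A) compound theta — UV-active miss; decolorizes bromine match; gives precipitate with silver nitrate match; soluble in ether match; effervesces with carbonate match; density above water match
(B) compound eta — UV-active miss; decolorizes bromine match; gives precipitate with silver nitrate match; soluble in ether match; effervesces with carbonate match; density above water miss
(C) compound lambda — accounts for every observation (UV-active by turns litmus red → melting point low → UV-active)
(D) compound gamma — does not account for density above water
(E) compound delta — UV-active match; decolorizes bromine miss; gives precipitate with silver nitrate miss; soluble in ether miss; effervesces with carbonate miss; density above water match
Only (C) is consistent with every observation.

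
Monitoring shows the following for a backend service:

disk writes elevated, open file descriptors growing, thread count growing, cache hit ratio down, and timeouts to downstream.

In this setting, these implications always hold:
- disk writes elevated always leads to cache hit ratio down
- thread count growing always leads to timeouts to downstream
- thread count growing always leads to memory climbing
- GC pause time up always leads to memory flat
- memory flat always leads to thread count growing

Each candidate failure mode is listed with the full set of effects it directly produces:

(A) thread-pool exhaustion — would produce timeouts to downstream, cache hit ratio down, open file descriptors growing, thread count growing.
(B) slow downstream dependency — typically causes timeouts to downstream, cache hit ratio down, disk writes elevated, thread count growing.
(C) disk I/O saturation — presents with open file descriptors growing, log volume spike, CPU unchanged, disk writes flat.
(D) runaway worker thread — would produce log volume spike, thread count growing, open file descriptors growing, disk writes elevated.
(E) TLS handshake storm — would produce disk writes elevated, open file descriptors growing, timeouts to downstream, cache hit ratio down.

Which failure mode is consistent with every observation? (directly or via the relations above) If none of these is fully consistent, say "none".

For each candidate, compare predicted effects to what was observed:
(A) thread-pool exhaustion — does not account for disk writes elevated
(B) slow downstream dependency — does not account for open file descriptors growing
(C) disk I/O saturation — fails on disk writes elevated, thread count growing, cache hit ratio down, timeouts to downstream (predicts disk writes flat, not disk writes elevated)
(D) runaway worker thread — disk writes elevated yes; open file descriptors growing yes; thread count growing yes; cache hit ratio down yes (via disk writes elevated → cache hit ratio down); timeouts to downstream yes (via thread count growing → timeouts to downstream)
(E) TLS handshake storm — does not account for thread count growing
(D) alone accounts for all the evidence.

D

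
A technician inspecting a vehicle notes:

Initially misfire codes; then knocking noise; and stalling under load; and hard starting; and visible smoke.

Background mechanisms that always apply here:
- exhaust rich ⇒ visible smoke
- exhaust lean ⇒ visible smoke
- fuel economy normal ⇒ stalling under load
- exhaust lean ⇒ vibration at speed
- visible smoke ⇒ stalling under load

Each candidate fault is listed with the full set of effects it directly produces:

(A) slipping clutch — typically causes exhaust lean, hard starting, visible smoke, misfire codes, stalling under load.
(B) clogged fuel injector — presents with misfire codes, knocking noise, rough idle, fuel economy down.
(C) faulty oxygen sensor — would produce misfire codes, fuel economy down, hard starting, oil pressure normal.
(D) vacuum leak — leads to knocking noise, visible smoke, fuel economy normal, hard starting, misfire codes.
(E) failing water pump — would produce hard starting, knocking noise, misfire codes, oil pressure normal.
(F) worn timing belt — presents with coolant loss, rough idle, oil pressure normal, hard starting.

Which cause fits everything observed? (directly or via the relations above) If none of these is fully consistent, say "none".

For each candidate, compare predicted effects to what was observed:
(A) slipping clutch — misfire codes +; knocking noise -; stalling under load +; hard starting +; visible smoke +
(B) clogged fuel injector — does not account for stalling under load, hard starting, visible smoke
(C) faulty oxygen sensor — does not account for knocking noise, stalling under load, visible smoke
(D) vacuum leak — accounts for every observation (stalling under load through visible smoke → stalling under load)
(E) failing water pump — does not account for stalling under load, visible smoke
(F) worn timing belt — misfire codes -; knocking noise -; stalling under load -; hard starting +; visible smoke -
(D) is the only candidate with no mismatches.

D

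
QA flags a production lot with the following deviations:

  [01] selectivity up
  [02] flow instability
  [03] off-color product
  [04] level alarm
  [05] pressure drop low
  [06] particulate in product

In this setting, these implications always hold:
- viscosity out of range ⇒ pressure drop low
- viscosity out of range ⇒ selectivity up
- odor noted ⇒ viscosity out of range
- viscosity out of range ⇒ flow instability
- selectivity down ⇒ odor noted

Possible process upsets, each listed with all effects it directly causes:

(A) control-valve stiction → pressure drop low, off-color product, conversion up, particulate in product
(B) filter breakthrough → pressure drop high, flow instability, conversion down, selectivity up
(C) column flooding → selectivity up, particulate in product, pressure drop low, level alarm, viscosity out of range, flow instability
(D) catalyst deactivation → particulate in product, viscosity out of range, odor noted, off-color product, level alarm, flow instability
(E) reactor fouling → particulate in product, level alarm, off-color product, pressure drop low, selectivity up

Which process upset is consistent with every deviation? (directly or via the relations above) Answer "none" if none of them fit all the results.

D

For each candidate, compare predicted effects to what was observed:
(A) control-valve stiction — does not account for selectivity up, flow instability, level alarm
(B) filter breakthrough — selectivity up match; flow instability match; off-color product miss; level alarm miss; pressure drop low miss; particulate in product miss
(C) column flooding — does not account for off-color product
(D) catalyst deactivation — selectivity up match (by viscosity out of range → selectivity up); flow instability match; off-color product match; level alarm match; pressure drop low match (by viscosity out of range → pressure drop low); particulate in product match
(E) reactor fouling — does not account for flow instability
Only (D) is consistent with every observation.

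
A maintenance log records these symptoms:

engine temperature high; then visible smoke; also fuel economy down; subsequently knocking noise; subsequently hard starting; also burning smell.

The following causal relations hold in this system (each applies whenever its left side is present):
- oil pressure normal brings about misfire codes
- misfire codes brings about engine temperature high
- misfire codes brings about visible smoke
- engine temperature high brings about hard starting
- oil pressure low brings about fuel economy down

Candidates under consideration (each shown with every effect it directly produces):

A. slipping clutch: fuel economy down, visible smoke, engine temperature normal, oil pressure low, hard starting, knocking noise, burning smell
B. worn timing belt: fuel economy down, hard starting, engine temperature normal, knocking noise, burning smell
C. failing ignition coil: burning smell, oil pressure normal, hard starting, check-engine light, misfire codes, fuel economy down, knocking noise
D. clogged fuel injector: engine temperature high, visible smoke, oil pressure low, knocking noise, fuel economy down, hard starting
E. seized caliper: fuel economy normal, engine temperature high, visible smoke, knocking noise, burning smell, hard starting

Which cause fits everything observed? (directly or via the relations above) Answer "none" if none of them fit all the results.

C

Per-candidate check:
(A) slipping clutch — fails on engine temperature high (predicts engine temperature normal, not engine temperature high)
(B) worn timing belt — engine temperature high NO; visible smoke NO; fuel economy down yes; knocking noise yes; hard starting yes; burning smell yes
(C) failing ignition coil — engine temperature high yes (via misfire codes → engine temperature high); visible smoke yes (via misfire codes → visible smoke); fuel economy down yes; knocking noise yes; hard starting yes; burning smell yes
(D) clogged fuel injector — does not account for burning smell
(E) seized caliper — engine temperature high yes; visible smoke yes; fuel economy down NO; knocking noise yes; hard starting yes; burning smell yes
(C) alone accounts for all the evidence.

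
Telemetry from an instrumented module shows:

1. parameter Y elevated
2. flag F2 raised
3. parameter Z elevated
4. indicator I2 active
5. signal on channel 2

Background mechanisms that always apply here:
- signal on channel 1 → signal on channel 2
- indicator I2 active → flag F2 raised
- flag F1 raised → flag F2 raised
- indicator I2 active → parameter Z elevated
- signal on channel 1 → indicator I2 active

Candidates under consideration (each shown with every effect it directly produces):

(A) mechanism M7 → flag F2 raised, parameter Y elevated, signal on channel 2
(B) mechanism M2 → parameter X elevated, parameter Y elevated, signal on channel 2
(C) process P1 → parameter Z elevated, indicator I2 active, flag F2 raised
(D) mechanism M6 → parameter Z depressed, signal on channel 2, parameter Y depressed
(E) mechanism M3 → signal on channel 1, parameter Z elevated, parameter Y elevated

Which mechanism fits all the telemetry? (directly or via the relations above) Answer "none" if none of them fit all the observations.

Per-candidate check:
(A) mechanism M7 — parameter Y elevated +; flag F2 raised +; parameter Z elevated -; indicator I2 active -; signal on channel 2 +
(B) mechanism M2 — does not account for flag F2 raised, parameter Z elevated, indicator I2 active
(C) process P1 — does not account for parameter Y elevated, signal on channel 2
(D) mechanism M6 — fails on parameter Y elevated, flag F2 raised, parameter Z elevated, indicator I2 active (predicts parameter Y depressed, not parameter Y elevated; predicts parameter Z depressed, not parameter Z elevated)
(E) mechanism M3 — parameter Y elevated +; flag F2 raised + (through signal on channel 1 → indicator I2 active → flag F2 raised); parameter Z elevated +; indicator I2 active + (through signal on channel 1 → indicator I2 active); signal on channel 2 + (through signal on channel 1 → signal on channel 2)
(E) alone accounts for all the evidence.

E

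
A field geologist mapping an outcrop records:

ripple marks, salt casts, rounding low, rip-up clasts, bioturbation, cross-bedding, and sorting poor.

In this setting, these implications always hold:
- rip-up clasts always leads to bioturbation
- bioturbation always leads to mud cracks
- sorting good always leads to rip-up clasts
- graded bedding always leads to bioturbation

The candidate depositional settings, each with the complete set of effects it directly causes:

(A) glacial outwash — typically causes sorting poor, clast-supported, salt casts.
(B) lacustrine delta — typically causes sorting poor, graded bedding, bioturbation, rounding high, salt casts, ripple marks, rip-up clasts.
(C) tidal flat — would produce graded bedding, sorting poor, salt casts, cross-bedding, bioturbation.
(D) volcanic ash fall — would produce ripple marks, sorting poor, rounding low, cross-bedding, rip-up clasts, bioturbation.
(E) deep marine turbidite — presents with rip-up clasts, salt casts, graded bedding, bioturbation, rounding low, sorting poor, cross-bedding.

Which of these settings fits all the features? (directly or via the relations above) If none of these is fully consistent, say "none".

none

Checking each candidate against the observations:
(A) glacial outwash — ripple marks miss; salt casts match; rounding low miss; rip-up clasts miss; bioturbation miss; cross-bedding miss; sorting poor match
(B) lacustrine delta — fails on rounding low, cross-bedding (predicts rounding high, not rounding low)
(C) tidal flat — ripple marks miss; salt casts match; rounding low miss; rip-up clasts miss; bioturbation match; cross-bedding match; sorting poor match
(D) volcanic ash fall — ripple marks match; salt casts miss; rounding low match; rip-up clasts match; bioturbation match; cross-bedding match; sorting poor match
(E) deep marine turbidite — ripple marks miss; salt casts match; rounding low match; rip-up clasts match; bioturbation match; cross-bedding match; sorting poor match
None of the listed candidates fits everything.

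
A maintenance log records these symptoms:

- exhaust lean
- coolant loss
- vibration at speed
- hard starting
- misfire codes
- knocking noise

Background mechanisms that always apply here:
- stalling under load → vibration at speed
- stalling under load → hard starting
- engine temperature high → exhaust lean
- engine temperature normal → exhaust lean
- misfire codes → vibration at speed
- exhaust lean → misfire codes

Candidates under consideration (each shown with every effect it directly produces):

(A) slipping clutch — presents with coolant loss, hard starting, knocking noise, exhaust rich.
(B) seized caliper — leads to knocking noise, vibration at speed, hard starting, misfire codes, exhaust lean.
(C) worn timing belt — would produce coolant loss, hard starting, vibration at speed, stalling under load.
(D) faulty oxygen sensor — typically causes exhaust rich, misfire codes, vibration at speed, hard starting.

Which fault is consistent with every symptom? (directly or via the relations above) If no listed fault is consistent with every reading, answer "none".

none

Checking each candidate against the observations:
(A) slipping clutch — fails on exhaust lean, vibration at speed, misfire codes (predicts exhaust rich, not exhaust lean)
(B) seized caliper — exhaust lean yes; coolant loss NO; vibration at speed yes; hard starting yes; misfire codes yes; knocking noise yes
(C) worn timing belt — exhaust lean NO; coolant loss yes; vibration at speed yes; hard starting yes; misfire codes NO; knocking noise NO
(D) faulty oxygen sensor — fails on exhaust lean, coolant loss, knocking noise (predicts exhaust rich, not exhaust lean)
Every candidate fails on at least one observation.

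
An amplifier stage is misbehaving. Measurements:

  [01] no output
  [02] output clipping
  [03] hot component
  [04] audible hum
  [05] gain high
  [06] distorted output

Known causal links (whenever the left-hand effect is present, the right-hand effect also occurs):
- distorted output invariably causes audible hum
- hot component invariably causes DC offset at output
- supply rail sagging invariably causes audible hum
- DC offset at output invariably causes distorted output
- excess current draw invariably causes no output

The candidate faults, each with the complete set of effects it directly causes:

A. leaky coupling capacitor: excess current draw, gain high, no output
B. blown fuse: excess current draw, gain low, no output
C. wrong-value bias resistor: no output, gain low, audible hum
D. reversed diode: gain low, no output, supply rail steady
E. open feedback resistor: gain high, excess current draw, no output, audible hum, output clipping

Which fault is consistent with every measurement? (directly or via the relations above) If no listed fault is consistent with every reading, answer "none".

none

Checking each candidate against the observations:
(A) leaky coupling capacitor — does not account for output clipping, hot component, audible hum, distorted output
(B) blown fuse — fails on output clipping, hot component, audible hum, gain high, distorted output (predicts gain low, not gain high)
(C) wrong-value bias resistor — fails on output clipping, hot component, gain high, distorted output (predicts gain low, not gain high)
(D) reversed diode — fails on output clipping, hot component, audible hum, gain high, distorted output (predicts gain low, not gain high)
(E) open feedback resistor — no output +; output clipping +; hot component -; audible hum +; gain high +; distorted output -
Every candidate fails on at least one observation.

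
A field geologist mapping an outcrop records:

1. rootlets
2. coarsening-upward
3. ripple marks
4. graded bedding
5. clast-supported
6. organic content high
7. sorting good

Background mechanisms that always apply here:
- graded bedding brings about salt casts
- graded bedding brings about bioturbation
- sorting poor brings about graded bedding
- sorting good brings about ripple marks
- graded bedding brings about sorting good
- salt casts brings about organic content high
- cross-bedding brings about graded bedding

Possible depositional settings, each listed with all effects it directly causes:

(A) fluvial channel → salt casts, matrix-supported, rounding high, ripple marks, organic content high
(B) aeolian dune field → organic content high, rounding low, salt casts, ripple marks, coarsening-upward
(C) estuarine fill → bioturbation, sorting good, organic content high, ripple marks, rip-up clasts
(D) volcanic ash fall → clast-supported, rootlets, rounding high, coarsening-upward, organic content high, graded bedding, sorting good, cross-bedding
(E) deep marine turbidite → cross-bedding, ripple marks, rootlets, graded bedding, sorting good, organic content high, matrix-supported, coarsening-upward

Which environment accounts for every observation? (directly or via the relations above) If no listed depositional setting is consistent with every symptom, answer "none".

Testing each hypothesis:
(A) fluvial channel — rootlets -; coarsening-upward -; ripple marks +; graded bedding -; clast-supported -; organic content high +; sorting good -
(B) aeolian dune field — rootlets -; coarsening-upward +; ripple marks +; graded bedding -; clast-supported -; organic content high +; sorting good -
(C) estuarine fill — does not account for rootlets, coarsening-upward, graded bedding, clast-supported
(D) volcanic ash fall — rootlets +; coarsening-upward +; ripple marks + (through sorting good → ripple marks); graded bedding +; clast-supported +; organic content high +; sorting good +
(E) deep marine turbidite — rootlets +; coarsening-upward +; ripple marks +; graded bedding +; clast-supported -; organic content high +; sorting good +
(D) alone accounts for all the evidence.

D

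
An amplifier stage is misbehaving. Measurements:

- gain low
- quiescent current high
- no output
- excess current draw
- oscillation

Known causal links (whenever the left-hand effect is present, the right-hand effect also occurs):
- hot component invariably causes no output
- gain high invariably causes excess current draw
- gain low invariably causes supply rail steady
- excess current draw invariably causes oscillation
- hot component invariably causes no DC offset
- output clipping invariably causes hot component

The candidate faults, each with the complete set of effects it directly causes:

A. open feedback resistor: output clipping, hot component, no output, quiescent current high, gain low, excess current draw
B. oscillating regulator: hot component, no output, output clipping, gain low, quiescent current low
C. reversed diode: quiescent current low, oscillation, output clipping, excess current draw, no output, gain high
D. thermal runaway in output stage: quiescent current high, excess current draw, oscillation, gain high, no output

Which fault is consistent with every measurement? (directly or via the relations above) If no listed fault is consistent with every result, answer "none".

Testing each hypothesis:
(A) open feedback resistor — accounts for every observation (oscillation by excess current draw → oscillation)
(B) oscillating regulator — fails on quiescent current high, excess current draw, oscillation (predicts quiescent current low, not quiescent current high)
(C) reversed diode — fails on gain low, quiescent current high (predicts gain high, not gain low; predicts quiescent current low, not quiescent current high)
(D) thermal runaway in output stage — gain low miss; quiescent current high match; no output match; excess current draw match; oscillation match
(A) is the only candidate with no mismatches.

A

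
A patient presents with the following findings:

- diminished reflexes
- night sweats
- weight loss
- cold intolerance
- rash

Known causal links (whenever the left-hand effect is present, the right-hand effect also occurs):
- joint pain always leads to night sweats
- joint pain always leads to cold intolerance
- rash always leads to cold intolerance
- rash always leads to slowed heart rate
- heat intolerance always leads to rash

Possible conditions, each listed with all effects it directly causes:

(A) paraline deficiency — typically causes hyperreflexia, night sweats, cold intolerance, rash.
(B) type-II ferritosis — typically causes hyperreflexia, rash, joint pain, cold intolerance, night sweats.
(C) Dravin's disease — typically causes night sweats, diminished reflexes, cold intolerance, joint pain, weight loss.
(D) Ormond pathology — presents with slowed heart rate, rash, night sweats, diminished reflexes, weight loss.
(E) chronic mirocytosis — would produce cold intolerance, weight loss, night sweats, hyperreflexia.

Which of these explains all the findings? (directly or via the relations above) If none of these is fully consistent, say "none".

Per-candidate check:
(A) paraline deficiency — diminished reflexes -; night sweats +; weight loss -; cold intolerance +; rash +
(B) type-II ferritosis — diminished reflexes -; night sweats +; weight loss -; cold intolerance +; rash +
(C) Dravin's disease — does not account for rash
(D) Ormond pathology — diminished reflexes +; night sweats +; weight loss +; cold intolerance + (via rash → cold intolerance); rash +
(E) chronic mirocytosis — fails on diminished reflexes, rash (predicts hyperreflexia, not diminished reflexes)
Only (D) is consistent with every observation.

D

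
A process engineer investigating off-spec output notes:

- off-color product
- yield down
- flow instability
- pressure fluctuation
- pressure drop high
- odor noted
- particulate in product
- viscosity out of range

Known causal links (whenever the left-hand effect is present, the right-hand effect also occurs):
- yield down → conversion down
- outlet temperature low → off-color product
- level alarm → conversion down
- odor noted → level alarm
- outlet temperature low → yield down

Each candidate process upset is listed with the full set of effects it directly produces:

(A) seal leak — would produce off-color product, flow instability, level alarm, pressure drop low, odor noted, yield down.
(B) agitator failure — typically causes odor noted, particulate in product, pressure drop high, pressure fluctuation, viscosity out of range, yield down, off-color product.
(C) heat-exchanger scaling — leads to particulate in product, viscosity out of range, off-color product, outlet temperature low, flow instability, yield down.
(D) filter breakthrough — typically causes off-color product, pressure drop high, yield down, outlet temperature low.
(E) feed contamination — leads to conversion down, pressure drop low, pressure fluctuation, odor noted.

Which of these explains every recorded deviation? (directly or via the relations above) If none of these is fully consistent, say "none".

Checking each candidate against the observations:
(A) seal leak — off-color product yes; yield down yes; flow instability yes; pressure fluctuation NO; pressure drop high NO; odor noted yes; particulate in product NO; viscosity out of range NO
(B) agitator failure — does not account for flow instability
(C) heat-exchanger scaling — does not account for pressure fluctuation, pressure drop high, odor noted
(D) filter breakthrough — does not account for flow instability, pressure fluctuation, odor noted, particulate in product, viscosity out of range
(E) feed contamination — fails on off-color product, yield down, flow instability, pressure drop high, particulate in product, viscosity out of range (predicts pressure drop low, not pressure drop high)
None of the listed candidates fits everything.

none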